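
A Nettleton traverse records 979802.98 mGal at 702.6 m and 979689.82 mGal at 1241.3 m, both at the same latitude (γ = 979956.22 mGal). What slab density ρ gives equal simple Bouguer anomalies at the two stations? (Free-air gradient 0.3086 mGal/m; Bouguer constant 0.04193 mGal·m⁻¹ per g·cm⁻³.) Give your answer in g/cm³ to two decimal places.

2.35

Δg_obs = 979689.82 − 979802.98 = -113.16 mGal over Δh = 1241.3 − 702.6 = 538.7 m
Equal Bouguer anomalies ⇒ Δg_obs + (0.3086 − 0.04193ρ)·Δh = 0
0.3086 − 0.04193ρ = −Δg_obs/Δh = 0.21006
ρ = (0.3086 − 0.21006) / 0.04193 = 2.35 g/cm³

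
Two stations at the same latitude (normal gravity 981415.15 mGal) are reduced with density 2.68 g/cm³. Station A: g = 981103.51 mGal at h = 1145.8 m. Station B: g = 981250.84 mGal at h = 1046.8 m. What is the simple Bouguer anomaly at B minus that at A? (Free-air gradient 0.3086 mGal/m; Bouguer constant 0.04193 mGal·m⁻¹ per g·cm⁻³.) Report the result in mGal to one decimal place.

Δg_SB(A) = 981103.51 − 981415.15 + 0.3086×1145.8 − 0.04193×2.68×1145.8 = -86.80 mGal
Δg_SB(B) = 981250.84 − 981415.15 + 0.3086×1046.8 − 0.04193×2.68×1046.8 = 41.10 mGal
Difference = 41.10 − (-86.80) = 127.90 mGal

127.9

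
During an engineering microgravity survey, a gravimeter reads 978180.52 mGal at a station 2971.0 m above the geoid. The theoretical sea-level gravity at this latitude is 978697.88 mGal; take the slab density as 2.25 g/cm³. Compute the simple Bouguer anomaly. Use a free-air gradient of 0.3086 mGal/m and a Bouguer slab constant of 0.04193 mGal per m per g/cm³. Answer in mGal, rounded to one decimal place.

119.2

Free-air correction = 0.3086 × 2971.0 = 916.85 mGal
Free-air anomaly = 978180.52 − 978697.88 + (916.85) = 399.49 mGal
Bouguer slab correction = 0.04193 × 2.25 × 2971.0 = 280.29 mGal
Simple Bouguer anomaly = 399.49 − (280.29) = 119.20 mGal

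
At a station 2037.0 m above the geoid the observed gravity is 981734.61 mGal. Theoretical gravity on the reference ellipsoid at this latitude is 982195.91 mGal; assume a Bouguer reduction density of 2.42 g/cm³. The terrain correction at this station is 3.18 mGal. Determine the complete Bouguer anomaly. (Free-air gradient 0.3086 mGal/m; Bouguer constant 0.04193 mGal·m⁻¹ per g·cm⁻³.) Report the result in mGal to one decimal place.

Free-air correction = 0.3086 × 2037.0 = 628.62 mGal
Free-air anomaly = 981734.61 − 982195.91 + (628.62) = 167.32 mGal
Bouguer slab correction = 0.04193 × 2.42 × 2037.0 = 206.70 mGal
Simple Bouguer anomaly = 167.32 − (206.70) = -39.38 mGal
Complete Bouguer anomaly = -39.38 + 3.18 = -36.20 mGal

-36.2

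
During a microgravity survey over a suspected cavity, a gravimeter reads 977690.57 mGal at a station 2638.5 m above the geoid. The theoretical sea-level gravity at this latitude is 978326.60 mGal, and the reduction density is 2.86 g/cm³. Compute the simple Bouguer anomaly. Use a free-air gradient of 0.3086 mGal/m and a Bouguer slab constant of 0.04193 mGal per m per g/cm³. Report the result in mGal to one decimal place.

Free-air correction = 0.3086 × 2638.5 = 814.24 mGal
Free-air anomaly = 977690.57 − 978326.60 + (814.24) = 178.21 mGal
Bouguer slab correction = 0.04193 × 2.86 × 2638.5 = 316.41 mGal
Simple Bouguer anomaly = 178.21 − (316.41) = -138.20 mGal

-138.2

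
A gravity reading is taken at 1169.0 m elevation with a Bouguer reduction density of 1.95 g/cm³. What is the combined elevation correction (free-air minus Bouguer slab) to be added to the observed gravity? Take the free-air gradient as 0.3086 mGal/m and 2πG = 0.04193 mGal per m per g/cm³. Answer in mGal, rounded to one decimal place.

265.2

Combined gradient = 0.3086 − 0.04193 × 1.95 = 0.2268365 mGal/m
Combined elevation correction = 0.2268365 × 1169.0 = 265.2 mGal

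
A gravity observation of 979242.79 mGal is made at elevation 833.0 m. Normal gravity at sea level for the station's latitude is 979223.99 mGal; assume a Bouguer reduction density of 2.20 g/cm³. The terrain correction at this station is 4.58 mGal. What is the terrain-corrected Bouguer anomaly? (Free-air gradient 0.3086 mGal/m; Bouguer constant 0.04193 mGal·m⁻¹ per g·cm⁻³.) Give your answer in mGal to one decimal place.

Free-air correction = 0.3086 × 833.0 = 257.06 mGal
Free-air anomaly = 979242.79 − 979223.99 + (257.06) = 275.86 mGal
Bouguer slab correction = 0.04193 × 2.20 × 833.0 = 76.84 mGal
Simple Bouguer anomaly = 275.86 − (76.84) = 199.02 mGal
Complete Bouguer anomaly = 199.02 + 4.58 = 203.60 mGal

203.6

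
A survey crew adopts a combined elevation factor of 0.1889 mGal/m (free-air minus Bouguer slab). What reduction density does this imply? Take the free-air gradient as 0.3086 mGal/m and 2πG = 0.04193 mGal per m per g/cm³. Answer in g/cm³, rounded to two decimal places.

0.1889 = 0.3086 − 0.04193 × ρ
ρ = (0.3086 − 0.1889) / 0.04193 = 2.85 g/cm³

2.85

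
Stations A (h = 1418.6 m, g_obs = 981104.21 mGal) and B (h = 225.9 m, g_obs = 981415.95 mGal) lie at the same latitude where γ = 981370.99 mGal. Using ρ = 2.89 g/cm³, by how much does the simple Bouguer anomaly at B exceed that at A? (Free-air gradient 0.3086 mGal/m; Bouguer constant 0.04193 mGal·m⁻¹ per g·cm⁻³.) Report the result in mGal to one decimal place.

88.2

Δg_SB(A) = 981104.21 − 981370.99 + 0.3086×1418.6 − 0.04193×2.89×1418.6 = -0.90 mGal
Δg_SB(B) = 981415.95 − 981370.99 + 0.3086×225.9 − 0.04193×2.89×225.9 = 87.30 mGal
Difference = 87.30 − (-0.90) = 88.20 mGal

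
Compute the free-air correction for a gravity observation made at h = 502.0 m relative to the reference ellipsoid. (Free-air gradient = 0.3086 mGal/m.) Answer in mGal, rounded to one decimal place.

Free-air correction = 0.3086 × 502.0 = 154.9 mGal

154.9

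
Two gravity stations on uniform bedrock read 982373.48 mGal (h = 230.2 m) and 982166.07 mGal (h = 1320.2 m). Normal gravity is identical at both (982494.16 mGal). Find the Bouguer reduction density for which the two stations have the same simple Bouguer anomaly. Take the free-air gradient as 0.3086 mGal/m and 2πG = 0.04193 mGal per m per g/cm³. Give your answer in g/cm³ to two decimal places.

Δg_obs = 982166.07 − 982373.48 = -207.41 mGal over Δh = 1320.2 − 230.2 = 1090.0 m
Equal Bouguer anomalies ⇒ Δg_obs + (0.3086 − 0.04193ρ)·Δh = 0
0.3086 − 0.04193ρ = −Δg_obs/Δh = 0.19028
ρ = (0.3086 − 0.19028) / 0.04193 = 2.82 g/cm³

2.82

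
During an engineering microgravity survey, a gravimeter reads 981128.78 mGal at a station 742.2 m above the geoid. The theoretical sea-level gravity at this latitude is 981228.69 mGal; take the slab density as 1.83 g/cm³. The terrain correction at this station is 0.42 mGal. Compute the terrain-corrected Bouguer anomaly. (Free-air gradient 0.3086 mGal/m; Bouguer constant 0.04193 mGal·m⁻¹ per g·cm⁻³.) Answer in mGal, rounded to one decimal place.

Free-air correction = 0.3086 × 742.2 = 229.04 mGal
Free-air anomaly = 981128.78 − 981228.69 + (229.04) = 129.13 mGal
Bouguer slab correction = 0.04193 × 1.83 × 742.2 = 56.95 mGal
Simple Bouguer anomaly = 129.13 − (56.95) = 72.18 mGal
Complete Bouguer anomaly = 72.18 + 0.42 = 72.60 mGal

72.6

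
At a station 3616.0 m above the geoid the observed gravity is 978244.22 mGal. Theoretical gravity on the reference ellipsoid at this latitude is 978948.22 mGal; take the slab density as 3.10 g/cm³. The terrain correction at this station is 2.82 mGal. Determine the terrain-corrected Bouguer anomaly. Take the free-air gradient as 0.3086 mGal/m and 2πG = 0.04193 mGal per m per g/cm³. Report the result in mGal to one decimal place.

-55.3

Free-air correction = 0.3086 × 3616.0 = 1115.90 mGal
Free-air anomaly = 978244.22 − 978948.22 + (1115.90) = 411.90 mGal
Bouguer slab correction = 0.04193 × 3.10 × 3616.0 = 470.02 mGal
Simple Bouguer anomaly = 411.90 − (470.02) = -58.12 mGal
Complete Bouguer anomaly = -58.12 + 2.82 = -55.30 mGal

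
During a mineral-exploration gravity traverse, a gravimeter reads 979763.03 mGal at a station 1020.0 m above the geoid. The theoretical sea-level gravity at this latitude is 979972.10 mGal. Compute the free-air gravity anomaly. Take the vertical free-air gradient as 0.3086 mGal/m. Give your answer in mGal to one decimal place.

105.7

Free-air correction = 0.3086 × 1020.0 = 314.77 mGal
Free-air anomaly = 979763.03 − 979972.10 + (314.77) = 105.70 mGal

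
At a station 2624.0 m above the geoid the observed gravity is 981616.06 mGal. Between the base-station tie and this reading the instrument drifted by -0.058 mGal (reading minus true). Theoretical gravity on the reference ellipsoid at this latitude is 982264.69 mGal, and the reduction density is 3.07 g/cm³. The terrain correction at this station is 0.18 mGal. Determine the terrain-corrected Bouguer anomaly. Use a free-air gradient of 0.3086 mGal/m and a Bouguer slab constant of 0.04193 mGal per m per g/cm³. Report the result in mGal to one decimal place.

Drift-corrected reading = 981616.06 − (-0.058) = 981616.118 mGal
Free-air correction = 0.3086 × 2624.0 = 809.77 mGal
Free-air anomaly = 981616.118 − 982264.69 + (809.77) = 161.198 mGal
Bouguer slab correction = 0.04193 × 3.07 × 2624.0 = 337.77 mGal
Simple Bouguer anomaly = 161.198 − (337.77) = -176.572 mGal
Complete Bouguer anomaly = -176.572 + 0.18 = -176.392 mGal

-176.4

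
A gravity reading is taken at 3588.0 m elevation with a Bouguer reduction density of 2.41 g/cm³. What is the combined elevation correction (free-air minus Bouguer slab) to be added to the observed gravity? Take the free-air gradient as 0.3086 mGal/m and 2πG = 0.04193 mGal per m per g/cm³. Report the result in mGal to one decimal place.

Combined gradient = 0.3086 − 0.04193 × 2.41 = 0.2075487 mGal/m
Combined elevation correction = 0.2075487 × 3588.0 = 744.7 mGal

744.7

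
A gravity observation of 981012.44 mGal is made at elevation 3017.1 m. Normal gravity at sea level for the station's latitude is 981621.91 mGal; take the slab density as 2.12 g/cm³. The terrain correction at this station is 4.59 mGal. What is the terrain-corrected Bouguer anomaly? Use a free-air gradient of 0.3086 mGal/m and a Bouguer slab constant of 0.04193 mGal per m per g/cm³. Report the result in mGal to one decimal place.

58.0

Free-air correction = 0.3086 × 3017.1 = 931.08 mGal
Free-air anomaly = 981012.44 − 981621.91 + (931.08) = 321.61 mGal
Bouguer slab correction = 0.04193 × 2.12 × 3017.1 = 268.19 mGal
Simple Bouguer anomaly = 321.61 − (268.19) = 53.42 mGal
Complete Bouguer anomaly = 53.42 + 4.59 = 58.01 mGal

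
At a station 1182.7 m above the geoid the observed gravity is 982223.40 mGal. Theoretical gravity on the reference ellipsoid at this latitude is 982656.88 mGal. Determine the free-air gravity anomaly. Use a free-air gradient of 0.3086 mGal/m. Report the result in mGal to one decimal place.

Free-air correction = 0.3086 × 1182.7 = 364.98 mGal
Free-air anomaly = 982223.40 − 982656.88 + (364.98) = -68.50 mGal

-68.5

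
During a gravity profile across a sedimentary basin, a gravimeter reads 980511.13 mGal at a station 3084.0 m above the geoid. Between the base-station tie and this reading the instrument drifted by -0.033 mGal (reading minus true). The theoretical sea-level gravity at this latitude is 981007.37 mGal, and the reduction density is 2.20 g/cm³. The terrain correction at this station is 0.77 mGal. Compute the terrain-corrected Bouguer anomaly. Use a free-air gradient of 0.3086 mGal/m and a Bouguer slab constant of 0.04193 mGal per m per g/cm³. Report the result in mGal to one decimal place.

171.8

Drift-corrected reading = 980511.13 − (-0.033) = 980511.163 mGal
Free-air correction = 0.3086 × 3084.0 = 951.72 mGal
Free-air anomaly = 980511.163 − 981007.37 + (951.72) = 455.513 mGal
Bouguer slab correction = 0.04193 × 2.20 × 3084.0 = 284.49 mGal
Simple Bouguer anomaly = 455.513 − (284.49) = 171.023 mGal
Complete Bouguer anomaly = 171.023 + 0.77 = 171.793 mGal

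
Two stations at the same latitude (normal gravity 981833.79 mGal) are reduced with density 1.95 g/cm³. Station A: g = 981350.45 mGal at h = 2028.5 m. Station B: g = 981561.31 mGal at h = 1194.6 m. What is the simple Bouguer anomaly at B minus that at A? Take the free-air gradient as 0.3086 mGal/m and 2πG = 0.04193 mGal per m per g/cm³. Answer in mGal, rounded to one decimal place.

Δg_SB(A) = 981350.45 − 981833.79 + 0.3086×2028.5 − 0.04193×1.95×2028.5 = -23.20 mGal
Δg_SB(B) = 981561.31 − 981833.79 + 0.3086×1194.6 − 0.04193×1.95×1194.6 = -1.50 mGal
Difference = -1.50 − (-23.20) = 21.70 mGal

21.7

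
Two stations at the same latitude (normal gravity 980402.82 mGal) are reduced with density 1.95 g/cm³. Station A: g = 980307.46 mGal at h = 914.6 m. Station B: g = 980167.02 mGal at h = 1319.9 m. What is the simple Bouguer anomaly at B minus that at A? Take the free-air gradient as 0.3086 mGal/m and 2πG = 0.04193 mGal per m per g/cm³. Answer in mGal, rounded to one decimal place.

-48.5

Δg_SB(A) = 980307.46 − 980402.82 + 0.3086×914.6 − 0.04193×1.95×914.6 = 112.10 mGal
Δg_SB(B) = 980167.02 − 980402.82 + 0.3086×1319.9 − 0.04193×1.95×1319.9 = 63.60 mGal
Difference = 63.60 − (112.10) = -48.50 mGal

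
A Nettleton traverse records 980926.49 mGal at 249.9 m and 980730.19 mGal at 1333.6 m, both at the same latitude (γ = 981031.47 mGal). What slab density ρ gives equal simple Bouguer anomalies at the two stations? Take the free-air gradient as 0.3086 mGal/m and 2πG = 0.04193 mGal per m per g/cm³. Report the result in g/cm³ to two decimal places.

Δg_obs = 980730.19 − 980926.49 = -196.30 mGal over Δh = 1333.6 − 249.9 = 1083.7 m
Equal Bouguer anomalies ⇒ Δg_obs + (0.3086 − 0.04193ρ)·Δh = 0
0.3086 − 0.04193ρ = −Δg_obs/Δh = 0.18114
ρ = (0.3086 − 0.18114) / 0.04193 = 3.04 g/cm³

3.04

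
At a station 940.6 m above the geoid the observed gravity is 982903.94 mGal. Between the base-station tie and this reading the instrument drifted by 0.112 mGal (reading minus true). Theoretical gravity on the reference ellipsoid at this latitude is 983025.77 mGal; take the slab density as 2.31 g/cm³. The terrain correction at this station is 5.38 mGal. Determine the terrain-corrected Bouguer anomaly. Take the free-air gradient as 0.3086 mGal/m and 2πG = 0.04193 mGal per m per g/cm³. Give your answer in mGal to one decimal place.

Drift-corrected reading = 982903.94 − (0.112) = 982903.828 mGal
Free-air correction = 0.3086 × 940.6 = 290.27 mGal
Free-air anomaly = 982903.828 − 983025.77 + (290.27) = 168.328 mGal
Bouguer slab correction = 0.04193 × 2.31 × 940.6 = 91.10 mGal
Simple Bouguer anomaly = 168.328 − (91.10) = 77.228 mGal
Complete Bouguer anomaly = 77.228 + 5.38 = 82.608 mGal

82.6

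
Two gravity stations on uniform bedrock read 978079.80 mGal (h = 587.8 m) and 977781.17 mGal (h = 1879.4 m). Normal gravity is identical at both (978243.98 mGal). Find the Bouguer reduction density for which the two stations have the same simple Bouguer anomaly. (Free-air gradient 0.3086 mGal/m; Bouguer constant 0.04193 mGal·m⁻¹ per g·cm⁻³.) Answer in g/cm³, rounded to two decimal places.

1.85

Δg_obs = 977781.17 − 978079.80 = -298.63 mGal over Δh = 1879.4 − 587.8 = 1291.6 m
Equal Bouguer anomalies ⇒ Δg_obs + (0.3086 − 0.04193ρ)·Δh = 0
0.3086 − 0.04193ρ = −Δg_obs/Δh = 0.23121
ρ = (0.3086 − 0.23121) / 0.04193 = 1.85 g/cm³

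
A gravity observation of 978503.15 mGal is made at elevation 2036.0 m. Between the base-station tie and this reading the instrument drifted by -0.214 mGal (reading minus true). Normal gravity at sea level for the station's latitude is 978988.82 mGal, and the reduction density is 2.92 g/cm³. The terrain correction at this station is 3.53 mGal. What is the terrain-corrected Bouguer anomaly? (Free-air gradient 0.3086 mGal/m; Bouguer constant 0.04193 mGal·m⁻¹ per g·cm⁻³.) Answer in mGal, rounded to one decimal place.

-102.9

Drift-corrected reading = 978503.15 − (-0.214) = 978503.364 mGal
Free-air correction = 0.3086 × 2036.0 = 628.31 mGal
Free-air anomaly = 978503.364 − 978988.82 + (628.31) = 142.854 mGal
Bouguer slab correction = 0.04193 × 2.92 × 2036.0 = 249.28 mGal
Simple Bouguer anomaly = 142.854 − (249.28) = -106.426 mGal
Complete Bouguer anomaly = -106.426 + 3.53 = -102.896 mGal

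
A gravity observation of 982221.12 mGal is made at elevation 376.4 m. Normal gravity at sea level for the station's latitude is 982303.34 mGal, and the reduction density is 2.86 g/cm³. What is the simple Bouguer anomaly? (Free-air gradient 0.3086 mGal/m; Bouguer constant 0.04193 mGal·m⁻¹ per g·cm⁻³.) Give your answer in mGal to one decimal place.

-11.2

Free-air correction = 0.3086 × 376.4 = 116.16 mGal
Free-air anomaly = 982221.12 − 982303.34 + (116.16) = 33.94 mGal
Bouguer slab correction = 0.04193 × 2.86 × 376.4 = 45.14 mGal
Simple Bouguer anomaly = 33.94 − (45.14) = -11.20 mGal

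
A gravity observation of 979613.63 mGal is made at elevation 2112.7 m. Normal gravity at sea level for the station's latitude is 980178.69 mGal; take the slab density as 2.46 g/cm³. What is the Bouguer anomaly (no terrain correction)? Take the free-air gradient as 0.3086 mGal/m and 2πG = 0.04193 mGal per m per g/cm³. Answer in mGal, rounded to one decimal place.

-131.0

Free-air correction = 0.3086 × 2112.7 = 651.98 mGal
Free-air anomaly = 979613.63 − 980178.69 + (651.98) = 86.92 mGal
Bouguer slab correction = 0.04193 × 2.46 × 2112.7 = 217.92 mGal
Simple Bouguer anomaly = 86.92 − (217.92) = -131.00 mGal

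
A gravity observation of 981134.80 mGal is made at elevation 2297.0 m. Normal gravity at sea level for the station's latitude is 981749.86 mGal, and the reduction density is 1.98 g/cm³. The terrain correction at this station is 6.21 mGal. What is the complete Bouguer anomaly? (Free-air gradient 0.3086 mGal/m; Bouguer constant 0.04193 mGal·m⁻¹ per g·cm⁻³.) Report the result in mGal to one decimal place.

-90.7

Free-air correction = 0.3086 × 2297.0 = 708.85 mGal
Free-air anomaly = 981134.80 − 981749.86 + (708.85) = 93.79 mGal
Bouguer slab correction = 0.04193 × 1.98 × 2297.0 = 190.70 mGal
Simple Bouguer anomaly = 93.79 − (190.70) = -96.91 mGal
Complete Bouguer anomaly = -96.91 + 6.21 = -90.70 mGal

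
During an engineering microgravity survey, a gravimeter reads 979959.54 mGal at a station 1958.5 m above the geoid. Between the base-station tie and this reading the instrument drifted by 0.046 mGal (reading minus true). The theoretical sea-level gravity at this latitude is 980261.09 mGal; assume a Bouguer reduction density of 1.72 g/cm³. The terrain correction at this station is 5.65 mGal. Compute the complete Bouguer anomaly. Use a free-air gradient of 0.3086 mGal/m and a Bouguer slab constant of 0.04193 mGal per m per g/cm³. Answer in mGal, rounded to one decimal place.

Drift-corrected reading = 979959.54 − (0.046) = 979959.494 mGal
Free-air correction = 0.3086 × 1958.5 = 604.39 mGal
Free-air anomaly = 979959.494 − 980261.09 + (604.39) = 302.794 mGal
Bouguer slab correction = 0.04193 × 1.72 × 1958.5 = 141.25 mGal
Simple Bouguer anomaly = 302.794 − (141.25) = 161.544 mGal
Complete Bouguer anomaly = 161.544 + 5.65 = 167.194 mGal

167.2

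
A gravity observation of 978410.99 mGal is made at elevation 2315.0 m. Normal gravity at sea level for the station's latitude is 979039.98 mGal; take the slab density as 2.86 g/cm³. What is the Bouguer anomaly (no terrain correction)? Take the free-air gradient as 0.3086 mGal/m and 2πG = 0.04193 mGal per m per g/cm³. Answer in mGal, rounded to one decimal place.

-192.2

Free-air correction = 0.3086 × 2315.0 = 714.41 mGal
Free-air anomaly = 978410.99 − 979039.98 + (714.41) = 85.42 mGal
Bouguer slab correction = 0.04193 × 2.86 × 2315.0 = 277.61 mGal
Simple Bouguer anomaly = 85.42 − (277.61) = -192.19 mGal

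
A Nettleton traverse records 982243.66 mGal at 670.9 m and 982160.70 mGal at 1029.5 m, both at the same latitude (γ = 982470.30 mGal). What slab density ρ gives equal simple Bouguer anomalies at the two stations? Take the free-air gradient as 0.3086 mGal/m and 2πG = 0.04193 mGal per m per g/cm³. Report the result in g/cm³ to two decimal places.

Δg_obs = 982160.70 − 982243.66 = -82.96 mGal over Δh = 1029.5 − 670.9 = 358.6 m
Equal Bouguer anomalies ⇒ Δg_obs + (0.3086 − 0.04193ρ)·Δh = 0
0.3086 − 0.04193ρ = −Δg_obs/Δh = 0.23134
ρ = (0.3086 − 0.23134) / 0.04193 = 1.84 g/cm³

1.84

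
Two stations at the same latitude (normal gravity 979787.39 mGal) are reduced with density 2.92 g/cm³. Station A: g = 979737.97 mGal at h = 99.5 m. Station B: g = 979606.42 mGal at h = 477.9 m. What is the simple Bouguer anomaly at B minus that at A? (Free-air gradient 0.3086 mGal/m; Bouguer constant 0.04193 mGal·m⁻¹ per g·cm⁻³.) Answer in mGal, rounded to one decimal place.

-61.1

Δg_SB(A) = 979737.97 − 979787.39 + 0.3086×99.5 − 0.04193×2.92×99.5 = -30.90 mGal
Δg_SB(B) = 979606.42 − 979787.39 + 0.3086×477.9 − 0.04193×2.92×477.9 = -92.00 mGal
Difference = -92.00 − (-30.90) = -61.10 mGal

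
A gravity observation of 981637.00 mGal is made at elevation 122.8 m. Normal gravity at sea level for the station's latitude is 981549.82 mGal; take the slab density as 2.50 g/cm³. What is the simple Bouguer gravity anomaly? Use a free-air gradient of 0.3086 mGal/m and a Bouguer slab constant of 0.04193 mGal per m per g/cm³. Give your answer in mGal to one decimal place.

Free-air correction = 0.3086 × 122.8 = 37.90 mGal
Free-air anomaly = 981637.00 − 981549.82 + (37.90) = 125.08 mGal
Bouguer slab correction = 0.04193 × 2.50 × 122.8 = 12.87 mGal
Simple Bouguer anomaly = 125.08 − (12.87) = 112.21 mGal

112.2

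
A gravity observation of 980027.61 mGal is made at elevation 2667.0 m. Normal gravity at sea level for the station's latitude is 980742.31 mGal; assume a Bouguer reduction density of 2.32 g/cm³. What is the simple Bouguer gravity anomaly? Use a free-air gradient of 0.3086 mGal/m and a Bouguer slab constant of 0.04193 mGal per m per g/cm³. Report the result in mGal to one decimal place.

-151.1

Free-air correction = 0.3086 × 2667.0 = 823.04 mGal
Free-air anomaly = 980027.61 − 980742.31 + (823.04) = 108.34 mGal
Bouguer slab correction = 0.04193 × 2.32 × 2667.0 = 259.44 mGal
Simple Bouguer anomaly = 108.34 − (259.44) = -151.10 mGal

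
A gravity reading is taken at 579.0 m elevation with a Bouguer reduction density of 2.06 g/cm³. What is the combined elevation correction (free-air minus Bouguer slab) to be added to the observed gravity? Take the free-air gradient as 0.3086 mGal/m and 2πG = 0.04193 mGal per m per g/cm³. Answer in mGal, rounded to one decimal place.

Combined gradient = 0.3086 − 0.04193 × 2.06 = 0.2222242 mGal/m
Combined elevation correction = 0.2222242 × 579.0 = 128.7 mGal

128.7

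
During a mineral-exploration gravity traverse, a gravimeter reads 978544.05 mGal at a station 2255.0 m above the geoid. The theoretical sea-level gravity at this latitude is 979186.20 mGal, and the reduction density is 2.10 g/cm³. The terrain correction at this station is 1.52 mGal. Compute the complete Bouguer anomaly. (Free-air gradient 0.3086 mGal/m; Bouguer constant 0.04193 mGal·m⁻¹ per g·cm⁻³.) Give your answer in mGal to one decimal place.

Free-air correction = 0.3086 × 2255.0 = 695.89 mGal
Free-air anomaly = 978544.05 − 979186.20 + (695.89) = 53.74 mGal
Bouguer slab correction = 0.04193 × 2.10 × 2255.0 = 198.56 mGal
Simple Bouguer anomaly = 53.74 − (198.56) = -144.82 mGal
Complete Bouguer anomaly = -144.82 + 1.52 = -143.30 mGal

-143.3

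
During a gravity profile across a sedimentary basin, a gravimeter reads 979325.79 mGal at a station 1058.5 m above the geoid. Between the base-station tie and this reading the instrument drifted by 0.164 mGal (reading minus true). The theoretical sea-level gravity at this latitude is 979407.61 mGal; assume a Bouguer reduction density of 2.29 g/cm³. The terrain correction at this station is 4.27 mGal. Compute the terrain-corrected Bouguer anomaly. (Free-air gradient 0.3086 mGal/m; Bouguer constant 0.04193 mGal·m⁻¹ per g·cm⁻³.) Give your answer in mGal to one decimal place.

Drift-corrected reading = 979325.79 − (0.164) = 979325.626 mGal
Free-air correction = 0.3086 × 1058.5 = 326.65 mGal
Free-air anomaly = 979325.626 − 979407.61 + (326.65) = 244.666 mGal
Bouguer slab correction = 0.04193 × 2.29 × 1058.5 = 101.64 mGal
Simple Bouguer anomaly = 244.666 − (101.64) = 143.026 mGal
Complete Bouguer anomaly = 143.026 + 4.27 = 147.296 mGal

147.3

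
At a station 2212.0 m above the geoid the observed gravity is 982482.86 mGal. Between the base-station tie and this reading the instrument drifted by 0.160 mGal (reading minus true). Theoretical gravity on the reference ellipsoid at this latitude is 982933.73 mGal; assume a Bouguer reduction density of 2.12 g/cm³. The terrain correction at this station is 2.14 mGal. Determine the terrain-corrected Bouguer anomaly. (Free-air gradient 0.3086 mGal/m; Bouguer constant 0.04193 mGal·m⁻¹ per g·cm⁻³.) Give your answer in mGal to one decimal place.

Drift-corrected reading = 982482.86 − (0.160) = 982482.700 mGal
Free-air correction = 0.3086 × 2212.0 = 682.62 mGal
Free-air anomaly = 982482.700 − 982933.73 + (682.62) = 231.590 mGal
Bouguer slab correction = 0.04193 × 2.12 × 2212.0 = 196.63 mGal
Simple Bouguer anomaly = 231.590 − (196.63) = 34.960 mGal
Complete Bouguer anomaly = 34.960 + 2.14 = 37.100 mGal

37.1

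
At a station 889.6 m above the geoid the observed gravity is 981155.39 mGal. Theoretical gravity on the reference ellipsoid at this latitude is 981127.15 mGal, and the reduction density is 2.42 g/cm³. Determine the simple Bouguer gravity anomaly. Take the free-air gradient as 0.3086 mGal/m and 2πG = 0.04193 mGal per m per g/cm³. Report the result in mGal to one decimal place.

Free-air correction = 0.3086 × 889.6 = 274.53 mGal
Free-air anomaly = 981155.39 − 981127.15 + (274.53) = 302.77 mGal
Bouguer slab correction = 0.04193 × 2.42 × 889.6 = 90.27 mGal
Simple Bouguer anomaly = 302.77 − (90.27) = 212.50 mGal

212.5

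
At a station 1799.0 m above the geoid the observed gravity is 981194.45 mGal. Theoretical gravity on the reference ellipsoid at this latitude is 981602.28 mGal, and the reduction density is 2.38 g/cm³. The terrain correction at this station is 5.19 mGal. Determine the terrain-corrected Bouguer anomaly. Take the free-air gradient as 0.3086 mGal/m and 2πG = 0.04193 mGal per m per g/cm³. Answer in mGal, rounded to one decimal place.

-27.0

Free-air correction = 0.3086 × 1799.0 = 555.17 mGal
Free-air anomaly = 981194.45 − 981602.28 + (555.17) = 147.34 mGal
Bouguer slab correction = 0.04193 × 2.38 × 1799.0 = 179.53 mGal
Simple Bouguer anomaly = 147.34 − (179.53) = -32.19 mGal
Complete Bouguer anomaly = -32.19 + 5.19 = -27.00 mGal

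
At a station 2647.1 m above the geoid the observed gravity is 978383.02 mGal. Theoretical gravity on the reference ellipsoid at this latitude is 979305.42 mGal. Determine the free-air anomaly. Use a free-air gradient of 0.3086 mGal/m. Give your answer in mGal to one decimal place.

-105.5

Free-air correction = 0.3086 × 2647.1 = 816.90 mGal
Free-air anomaly = 978383.02 − 979305.42 + (816.90) = -105.50 mGal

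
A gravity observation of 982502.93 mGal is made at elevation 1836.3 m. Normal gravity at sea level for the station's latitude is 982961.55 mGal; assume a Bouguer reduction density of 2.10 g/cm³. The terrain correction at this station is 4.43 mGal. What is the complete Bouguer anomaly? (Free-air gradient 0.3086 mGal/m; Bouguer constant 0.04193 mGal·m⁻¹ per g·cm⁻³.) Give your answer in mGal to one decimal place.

Free-air correction = 0.3086 × 1836.3 = 566.68 mGal
Free-air anomaly = 982502.93 − 982961.55 + (566.68) = 108.06 mGal
Bouguer slab correction = 0.04193 × 2.10 × 1836.3 = 161.69 mGal
Simple Bouguer anomaly = 108.06 − (161.69) = -53.63 mGal
Complete Bouguer anomaly = -53.63 + 4.43 = -49.20 mGal

-49.2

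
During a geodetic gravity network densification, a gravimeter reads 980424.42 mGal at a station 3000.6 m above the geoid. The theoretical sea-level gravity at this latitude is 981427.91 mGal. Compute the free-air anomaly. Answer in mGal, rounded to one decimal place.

-77.5

Free-air correction = 0.3086 × 3000.6 = 925.99 mGal
Free-air anomaly = 980424.42 − 981427.91 + (925.99) = -77.50 mGal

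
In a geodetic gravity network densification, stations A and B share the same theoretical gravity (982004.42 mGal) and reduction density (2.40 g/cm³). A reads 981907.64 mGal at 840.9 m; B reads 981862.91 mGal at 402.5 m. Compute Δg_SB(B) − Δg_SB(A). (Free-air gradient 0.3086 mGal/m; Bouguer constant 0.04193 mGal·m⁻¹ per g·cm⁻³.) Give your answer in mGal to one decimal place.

-135.9

Δg_SB(A) = 981907.64 − 982004.42 + 0.3086×840.9 − 0.04193×2.40×840.9 = 78.10 mGal
Δg_SB(B) = 981862.91 − 982004.42 + 0.3086×402.5 − 0.04193×2.40×402.5 = -57.80 mGal
Difference = -57.80 − (78.10) = -135.90 mGal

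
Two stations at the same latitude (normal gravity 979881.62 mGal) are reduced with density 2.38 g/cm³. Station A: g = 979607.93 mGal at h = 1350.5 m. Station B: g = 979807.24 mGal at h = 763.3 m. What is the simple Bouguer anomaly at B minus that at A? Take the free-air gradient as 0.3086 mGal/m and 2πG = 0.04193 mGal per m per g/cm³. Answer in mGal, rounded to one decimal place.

76.7

Δg_SB(A) = 979607.93 − 979881.62 + 0.3086×1350.5 − 0.04193×2.38×1350.5 = 8.30 mGal
Δg_SB(B) = 979807.24 − 979881.62 + 0.3086×763.3 − 0.04193×2.38×763.3 = 85.00 mGal
Difference = 85.00 − (8.30) = 76.70 mGal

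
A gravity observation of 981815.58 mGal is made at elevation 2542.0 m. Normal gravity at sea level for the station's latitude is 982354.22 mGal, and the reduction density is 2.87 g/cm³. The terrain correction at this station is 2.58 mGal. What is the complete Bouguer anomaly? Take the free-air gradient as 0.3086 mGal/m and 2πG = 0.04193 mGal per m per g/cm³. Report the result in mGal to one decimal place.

Free-air correction = 0.3086 × 2542.0 = 784.46 mGal
Free-air anomaly = 981815.58 − 982354.22 + (784.46) = 245.82 mGal
Bouguer slab correction = 0.04193 × 2.87 × 2542.0 = 305.90 mGal
Simple Bouguer anomaly = 245.82 − (305.90) = -60.08 mGal
Complete Bouguer anomaly = -60.08 + 2.58 = -57.50 mGal

-57.5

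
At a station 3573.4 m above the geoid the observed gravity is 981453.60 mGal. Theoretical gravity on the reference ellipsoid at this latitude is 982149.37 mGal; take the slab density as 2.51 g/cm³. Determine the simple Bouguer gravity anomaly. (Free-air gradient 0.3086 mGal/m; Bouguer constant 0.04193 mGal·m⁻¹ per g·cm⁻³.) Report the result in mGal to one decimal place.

30.9

Free-air correction = 0.3086 × 3573.4 = 1102.75 mGal
Free-air anomaly = 981453.60 − 982149.37 + (1102.75) = 406.98 mGal
Bouguer slab correction = 0.04193 × 2.51 × 3573.4 = 376.08 mGal
Simple Bouguer anomaly = 406.98 − (376.08) = 30.90 mGal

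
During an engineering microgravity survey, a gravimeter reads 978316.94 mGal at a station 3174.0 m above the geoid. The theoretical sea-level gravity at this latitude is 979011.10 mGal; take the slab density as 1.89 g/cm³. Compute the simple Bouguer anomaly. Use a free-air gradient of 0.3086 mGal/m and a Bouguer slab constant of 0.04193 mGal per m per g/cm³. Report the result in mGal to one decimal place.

33.8

Free-air correction = 0.3086 × 3174.0 = 979.50 mGal
Free-air anomaly = 978316.94 − 979011.10 + (979.50) = 285.34 mGal
Bouguer slab correction = 0.04193 × 1.89 × 3174.0 = 251.53 mGal
Simple Bouguer anomaly = 285.34 − (251.53) = 33.81 mGal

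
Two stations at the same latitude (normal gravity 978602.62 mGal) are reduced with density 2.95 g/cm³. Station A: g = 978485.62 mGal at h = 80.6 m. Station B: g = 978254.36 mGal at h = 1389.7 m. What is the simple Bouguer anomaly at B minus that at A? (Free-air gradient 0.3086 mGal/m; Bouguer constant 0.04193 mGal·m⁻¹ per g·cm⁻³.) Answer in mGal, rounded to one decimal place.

10.8

Δg_SB(A) = 978485.62 − 978602.62 + 0.3086×80.6 − 0.04193×2.95×80.6 = -102.10 mGal
Δg_SB(B) = 978254.36 − 978602.62 + 0.3086×1389.7 − 0.04193×2.95×1389.7 = -91.30 mGal
Difference = -91.30 − (-102.10) = 10.80 mGal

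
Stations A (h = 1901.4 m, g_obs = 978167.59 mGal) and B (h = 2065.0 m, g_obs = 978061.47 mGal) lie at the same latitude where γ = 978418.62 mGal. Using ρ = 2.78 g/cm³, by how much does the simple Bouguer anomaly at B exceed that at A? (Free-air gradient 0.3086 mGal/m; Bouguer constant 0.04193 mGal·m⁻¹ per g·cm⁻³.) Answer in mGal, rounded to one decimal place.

-74.7

Δg_SB(A) = 978167.59 − 978418.62 + 0.3086×1901.4 − 0.04193×2.78×1901.4 = 114.10 mGal
Δg_SB(B) = 978061.47 − 978418.62 + 0.3086×2065.0 − 0.04193×2.78×2065.0 = 39.40 mGal
Difference = 39.40 − (114.10) = -74.70 mGal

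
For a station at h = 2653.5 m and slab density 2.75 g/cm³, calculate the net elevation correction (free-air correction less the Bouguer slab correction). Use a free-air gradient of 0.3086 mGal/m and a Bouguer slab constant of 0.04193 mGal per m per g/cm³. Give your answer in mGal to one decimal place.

Combined gradient = 0.3086 − 0.04193 × 2.75 = 0.1932925 mGal/m
Combined elevation correction = 0.1932925 × 2653.5 = 512.9 mGal

512.9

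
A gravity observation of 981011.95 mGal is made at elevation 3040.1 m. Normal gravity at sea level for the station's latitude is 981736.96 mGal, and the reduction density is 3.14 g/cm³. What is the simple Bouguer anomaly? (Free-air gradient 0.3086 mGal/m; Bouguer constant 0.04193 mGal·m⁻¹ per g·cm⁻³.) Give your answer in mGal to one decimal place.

-187.1

Free-air correction = 0.3086 × 3040.1 = 938.17 mGal
Free-air anomaly = 981011.95 − 981736.96 + (938.17) = 213.16 mGal
Bouguer slab correction = 0.04193 × 3.14 × 3040.1 = 400.26 mGal
Simple Bouguer anomaly = 213.16 − (400.26) = -187.10 mGal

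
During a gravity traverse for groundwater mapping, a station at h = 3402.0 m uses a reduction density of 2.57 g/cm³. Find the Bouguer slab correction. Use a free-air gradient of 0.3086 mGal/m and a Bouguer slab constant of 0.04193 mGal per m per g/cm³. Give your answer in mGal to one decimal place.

Bouguer slab correction = 0.04193 × 2.57 × 3402.0 = 366.6 mGal

366.6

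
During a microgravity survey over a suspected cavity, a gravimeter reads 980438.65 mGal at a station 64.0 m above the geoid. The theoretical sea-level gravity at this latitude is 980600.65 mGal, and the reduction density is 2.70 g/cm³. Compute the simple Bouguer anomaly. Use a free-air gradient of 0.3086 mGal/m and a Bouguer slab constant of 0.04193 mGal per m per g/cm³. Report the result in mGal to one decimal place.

-149.5

Free-air correction = 0.3086 × 64.0 = 19.75 mGal
Free-air anomaly = 980438.65 − 980600.65 + (19.75) = -142.25 mGal
Bouguer slab correction = 0.04193 × 2.70 × 64.0 = 7.25 mGal
Simple Bouguer anomaly = -142.25 − (7.25) = -149.50 mGal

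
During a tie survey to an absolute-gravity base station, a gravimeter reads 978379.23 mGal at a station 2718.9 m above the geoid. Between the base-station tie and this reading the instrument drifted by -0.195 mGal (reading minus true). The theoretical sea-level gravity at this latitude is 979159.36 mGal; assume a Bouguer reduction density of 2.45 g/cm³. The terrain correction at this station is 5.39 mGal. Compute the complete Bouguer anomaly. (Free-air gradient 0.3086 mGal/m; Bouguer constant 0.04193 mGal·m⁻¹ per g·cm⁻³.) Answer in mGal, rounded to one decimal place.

-214.8

Drift-corrected reading = 978379.23 − (-0.195) = 978379.425 mGal
Free-air correction = 0.3086 × 2718.9 = 839.05 mGal
Free-air anomaly = 978379.425 − 979159.36 + (839.05) = 59.115 mGal
Bouguer slab correction = 0.04193 × 2.45 × 2718.9 = 279.31 mGal
Simple Bouguer anomaly = 59.115 − (279.31) = -220.195 mGal
Complete Bouguer anomaly = -220.195 + 5.39 = -214.805 mGal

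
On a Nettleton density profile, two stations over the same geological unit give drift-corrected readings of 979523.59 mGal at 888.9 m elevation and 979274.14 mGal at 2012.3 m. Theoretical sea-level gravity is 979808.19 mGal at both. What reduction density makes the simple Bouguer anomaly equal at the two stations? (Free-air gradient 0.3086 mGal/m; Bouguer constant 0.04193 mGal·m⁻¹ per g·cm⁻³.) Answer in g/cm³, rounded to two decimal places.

2.06

Δg_obs = 979274.14 − 979523.59 = -249.45 mGal over Δh = 2012.3 − 888.9 = 1123.4 m
Equal Bouguer anomalies ⇒ Δg_obs + (0.3086 − 0.04193ρ)·Δh = 0
0.3086 − 0.04193ρ = −Δg_obs/Δh = 0.22205
ρ = (0.3086 − 0.22205) / 0.04193 = 2.06 g/cm³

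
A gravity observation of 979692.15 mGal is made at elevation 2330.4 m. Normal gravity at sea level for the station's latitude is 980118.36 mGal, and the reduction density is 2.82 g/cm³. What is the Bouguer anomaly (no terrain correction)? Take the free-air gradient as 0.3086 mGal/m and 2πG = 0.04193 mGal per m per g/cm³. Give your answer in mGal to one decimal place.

17.4

Free-air correction = 0.3086 × 2330.4 = 719.16 mGal
Free-air anomaly = 979692.15 − 980118.36 + (719.16) = 292.95 mGal
Bouguer slab correction = 0.04193 × 2.82 × 2330.4 = 275.55 mGal
Simple Bouguer anomaly = 292.95 − (275.55) = 17.40 mGal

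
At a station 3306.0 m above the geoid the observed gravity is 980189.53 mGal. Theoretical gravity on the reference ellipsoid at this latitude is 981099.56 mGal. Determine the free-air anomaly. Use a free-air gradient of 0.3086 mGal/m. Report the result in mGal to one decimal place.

Free-air correction = 0.3086 × 3306.0 = 1020.23 mGal
Free-air anomaly = 980189.53 − 981099.56 + (1020.23) = 110.20 mGal

110.2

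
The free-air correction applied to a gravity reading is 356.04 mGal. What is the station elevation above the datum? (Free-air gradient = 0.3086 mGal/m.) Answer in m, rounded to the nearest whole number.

h = 356.04 / 0.3086 = 1153.73 m

1154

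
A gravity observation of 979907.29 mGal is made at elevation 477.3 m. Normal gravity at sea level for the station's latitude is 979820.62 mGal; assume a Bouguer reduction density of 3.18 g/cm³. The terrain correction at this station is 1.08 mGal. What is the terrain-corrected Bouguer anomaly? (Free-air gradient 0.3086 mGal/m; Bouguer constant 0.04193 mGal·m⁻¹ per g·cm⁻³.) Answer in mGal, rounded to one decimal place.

171.4

Free-air correction = 0.3086 × 477.3 = 147.29 mGal
Free-air anomaly = 979907.29 − 979820.62 + (147.29) = 233.96 mGal
Bouguer slab correction = 0.04193 × 3.18 × 477.3 = 63.64 mGal
Simple Bouguer anomaly = 233.96 − (63.64) = 170.32 mGal
Complete Bouguer anomaly = 170.32 + 1.08 = 171.40 mGal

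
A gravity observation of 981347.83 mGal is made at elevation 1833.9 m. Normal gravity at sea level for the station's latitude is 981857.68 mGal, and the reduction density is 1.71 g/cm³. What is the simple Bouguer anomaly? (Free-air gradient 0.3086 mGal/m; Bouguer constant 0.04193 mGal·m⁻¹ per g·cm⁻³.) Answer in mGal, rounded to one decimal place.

Free-air correction = 0.3086 × 1833.9 = 565.94 mGal
Free-air anomaly = 981347.83 − 981857.68 + (565.94) = 56.09 mGal
Bouguer slab correction = 0.04193 × 1.71 × 1833.9 = 131.49 mGal
Simple Bouguer anomaly = 56.09 − (131.49) = -75.40 mGal

-75.4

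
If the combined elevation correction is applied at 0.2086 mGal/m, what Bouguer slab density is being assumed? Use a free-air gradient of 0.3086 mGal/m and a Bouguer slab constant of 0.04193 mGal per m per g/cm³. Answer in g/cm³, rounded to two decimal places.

2.38

0.2086 = 0.3086 − 0.04193 × ρ
ρ = (0.3086 − 0.2086) / 0.04193 = 2.38 g/cm³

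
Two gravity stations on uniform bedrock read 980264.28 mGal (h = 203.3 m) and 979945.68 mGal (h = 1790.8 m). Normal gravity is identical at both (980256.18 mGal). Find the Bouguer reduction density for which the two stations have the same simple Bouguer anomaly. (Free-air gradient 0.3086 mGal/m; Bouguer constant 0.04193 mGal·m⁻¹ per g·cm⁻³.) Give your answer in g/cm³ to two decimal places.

Δg_obs = 979945.68 − 980264.28 = -318.60 mGal over Δh = 1790.8 − 203.3 = 1587.5 m
Equal Bouguer anomalies ⇒ Δg_obs + (0.3086 − 0.04193ρ)·Δh = 0
0.3086 − 0.04193ρ = −Δg_obs/Δh = 0.20069
ρ = (0.3086 − 0.20069) / 0.04193 = 2.57 g/cm³

2.57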